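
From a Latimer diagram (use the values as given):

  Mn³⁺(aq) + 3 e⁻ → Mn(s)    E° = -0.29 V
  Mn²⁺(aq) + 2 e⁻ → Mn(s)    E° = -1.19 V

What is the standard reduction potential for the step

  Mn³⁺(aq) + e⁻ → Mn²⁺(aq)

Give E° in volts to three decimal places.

Sequential free energies add, so n₃E°₃ = n₁E°₁ + n₂E°₂.
With n₃ = 3, and the known step contributing 2×(-1.19) V, the unknown satisfies 1·E° = 3×(-0.29) − 2×(-1.19) = +1.510.
E° = +1.510 / 1 = +1.510 V.

+1.510 V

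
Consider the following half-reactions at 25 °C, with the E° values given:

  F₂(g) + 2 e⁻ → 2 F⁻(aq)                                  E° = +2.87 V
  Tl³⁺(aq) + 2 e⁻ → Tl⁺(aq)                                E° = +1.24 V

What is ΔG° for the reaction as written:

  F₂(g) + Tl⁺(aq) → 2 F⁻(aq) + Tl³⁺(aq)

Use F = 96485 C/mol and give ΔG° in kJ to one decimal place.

-314.5 kJ

As written, F₂/F⁻ is reduced (cathode) and Tl³⁺/Tl⁺ is oxidised (anode), so E°cell = (+2.87) − (+1.24) = +1.63 V.
Balancing electrons gives n = 2.
ΔG° = −nFE° = −(2)(96485)(+1.63) = -314,541 J = -314.5 kJ.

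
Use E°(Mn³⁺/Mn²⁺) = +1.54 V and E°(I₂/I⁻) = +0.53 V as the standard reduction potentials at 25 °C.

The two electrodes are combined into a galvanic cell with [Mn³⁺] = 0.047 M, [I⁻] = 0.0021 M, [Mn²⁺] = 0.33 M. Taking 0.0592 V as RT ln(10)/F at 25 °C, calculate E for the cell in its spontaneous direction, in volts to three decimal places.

Mn³⁺/Mn²⁺ is the cathode (higher E°), I₂/I⁻ the anode: E°cell = +1.54 − (+0.53) = +1.01 V, n = 2.
Overall: 2 Mn³⁺(aq) + 2 I⁻(aq) → 2 Mn²⁺(aq) + I₂(s)
Q = [Mn²⁺]^2 / ([Mn³⁺]^2·[I⁻]^2); log Q = 7.048.
E = E° − (0.0592/n) log Q = +1.01 − (0.0592/2)(7.048) = +0.801 V.

+0.801 V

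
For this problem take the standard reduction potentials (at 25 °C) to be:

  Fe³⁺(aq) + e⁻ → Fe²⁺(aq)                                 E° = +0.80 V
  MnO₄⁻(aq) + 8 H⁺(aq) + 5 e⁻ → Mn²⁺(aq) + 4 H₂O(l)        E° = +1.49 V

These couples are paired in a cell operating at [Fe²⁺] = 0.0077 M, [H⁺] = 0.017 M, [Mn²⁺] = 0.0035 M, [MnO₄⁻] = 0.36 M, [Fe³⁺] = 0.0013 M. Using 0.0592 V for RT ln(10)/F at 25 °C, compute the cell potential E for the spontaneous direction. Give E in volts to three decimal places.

MnO₄⁻/Mn²⁺ is the cathode (higher E°), Fe³⁺/Fe²⁺ the anode: E°cell = +1.49 − (+0.80) = +0.69 V, n = 5.
Overall: MnO₄⁻(aq) + 8 H⁺(aq) + 5 Fe²⁺(aq) → Mn²⁺(aq) + 4 H₂O(l) + 5 Fe³⁺(aq)
Q = [Mn²⁺]·[Fe³⁺]^5 / ([MnO₄⁻]·[H⁺]^8·[Fe²⁺]^5); log Q = 8.281.
E = E° − (0.0592/n) log Q = +0.69 − (0.0592/5)(8.281) = +0.592 V.

+0.592 V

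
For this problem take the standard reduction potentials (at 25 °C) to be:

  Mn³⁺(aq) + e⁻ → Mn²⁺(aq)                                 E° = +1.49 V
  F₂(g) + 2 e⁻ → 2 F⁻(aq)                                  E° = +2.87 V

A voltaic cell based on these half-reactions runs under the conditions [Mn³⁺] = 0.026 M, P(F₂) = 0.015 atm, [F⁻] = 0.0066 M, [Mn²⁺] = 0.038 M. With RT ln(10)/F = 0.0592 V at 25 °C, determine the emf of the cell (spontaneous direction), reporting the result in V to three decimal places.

F₂/F⁻ is the cathode (higher E°), Mn³⁺/Mn²⁺ the anode: E°cell = +2.87 − (+1.49) = +1.38 V, n = 2.
Overall: F₂(g) + 2 Mn²⁺(aq) → 2 F⁻(aq) + 2 Mn³⁺(aq)
Q = [F⁻]^2·[Mn³⁺]^2 / (P(F₂)·[Mn²⁺]^2); log Q = -2.867.
E = E° − (0.0592/n) log Q = +1.38 − (0.0592/2)(-2.867) = +1.465 V.

+1.465 V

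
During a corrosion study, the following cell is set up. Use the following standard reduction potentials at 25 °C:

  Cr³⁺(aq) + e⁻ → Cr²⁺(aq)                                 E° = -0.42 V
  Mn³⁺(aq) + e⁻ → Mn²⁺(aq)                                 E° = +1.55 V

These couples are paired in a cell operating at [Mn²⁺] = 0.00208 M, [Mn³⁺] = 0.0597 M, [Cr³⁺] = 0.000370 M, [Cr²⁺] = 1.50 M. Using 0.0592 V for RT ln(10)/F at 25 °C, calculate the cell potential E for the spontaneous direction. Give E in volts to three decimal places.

Mn³⁺/Mn²⁺ is the cathode (higher E°), Cr³⁺/Cr²⁺ the anode: E°cell = +1.55 − (-0.42) = +1.97 V, n = 1.
Overall: Mn³⁺(aq) + Cr²⁺(aq) → Mn²⁺(aq) + Cr³⁺(aq)
Q = [Mn²⁺]·[Cr³⁺] / ([Mn³⁺]·[Cr²⁺]); log Q = -5.066.
E = E° − (0.0592/n) log Q = +1.97 − (0.0592/1)(-5.066) = +2.270 V.

+2.270 V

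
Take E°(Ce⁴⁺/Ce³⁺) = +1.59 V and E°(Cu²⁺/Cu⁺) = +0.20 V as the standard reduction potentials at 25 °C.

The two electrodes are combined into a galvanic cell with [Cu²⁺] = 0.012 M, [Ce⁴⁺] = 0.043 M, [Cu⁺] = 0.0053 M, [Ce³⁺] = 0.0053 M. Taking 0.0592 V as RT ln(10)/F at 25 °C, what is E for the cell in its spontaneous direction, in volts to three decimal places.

+1.423 V

Ce⁴⁺/Ce³⁺ is the cathode (higher E°), Cu²⁺/Cu⁺ the anode: E°cell = +1.59 − (+0.20) = +1.39 V, n = 1.
Overall: Ce⁴⁺(aq) + Cu⁺(aq) → Ce³⁺(aq) + Cu²⁺(aq)
Q = [Ce³⁺]·[Cu²⁺] / ([Ce⁴⁺]·[Cu⁺]); log Q = -0.554.
E = E° − (0.0592/n) log Q = +1.39 − (0.0592/1)(-0.554) = +1.423 V.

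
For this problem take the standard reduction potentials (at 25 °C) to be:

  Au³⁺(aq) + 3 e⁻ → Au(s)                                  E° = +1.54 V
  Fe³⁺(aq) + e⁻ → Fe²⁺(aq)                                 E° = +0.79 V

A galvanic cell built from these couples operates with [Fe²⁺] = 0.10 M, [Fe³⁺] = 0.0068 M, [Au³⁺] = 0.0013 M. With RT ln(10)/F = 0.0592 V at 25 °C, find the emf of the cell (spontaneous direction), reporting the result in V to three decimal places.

Au³⁺/Au is the cathode (higher E°), Fe³⁺/Fe²⁺ the anode: E°cell = +1.54 − (+0.79) = +0.75 V, n = 3.
Overall: Au³⁺(aq) + 3 Fe²⁺(aq) → Au(s) + 3 Fe³⁺(aq)
Q = [Fe³⁺]^3 / ([Au³⁺]·[Fe²⁺]^3); log Q = -0.616.
E = E° − (0.0592/n) log Q = +0.75 − (0.0592/3)(-0.616) = +0.762 V.

+0.762 V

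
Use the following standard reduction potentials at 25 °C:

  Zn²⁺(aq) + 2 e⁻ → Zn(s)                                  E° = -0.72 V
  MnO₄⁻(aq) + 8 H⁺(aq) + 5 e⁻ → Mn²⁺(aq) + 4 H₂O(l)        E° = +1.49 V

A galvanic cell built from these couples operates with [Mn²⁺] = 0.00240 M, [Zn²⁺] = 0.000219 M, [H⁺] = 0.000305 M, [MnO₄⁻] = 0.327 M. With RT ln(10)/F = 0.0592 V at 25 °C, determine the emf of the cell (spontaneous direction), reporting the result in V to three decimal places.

MnO₄⁻/Mn²⁺ is the cathode (higher E°), Zn²⁺/Zn the anode: E°cell = +1.49 − (-0.72) = +2.21 V, n = 10.
Overall: 2 MnO₄⁻(aq) + 16 H⁺(aq) + 5 Zn(s) → 2 Mn²⁺(aq) + 8 H₂O(l) + 5 Zn²⁺(aq)
Q = [Mn²⁺]^2·[Zn²⁺]^5 / ([MnO₄⁻]^2·[H⁺]^16); log Q = 33.685.
E = E° − (0.0592/n) log Q = +2.21 − (0.0592/10)(33.685) = +2.011 V.

+2.011 V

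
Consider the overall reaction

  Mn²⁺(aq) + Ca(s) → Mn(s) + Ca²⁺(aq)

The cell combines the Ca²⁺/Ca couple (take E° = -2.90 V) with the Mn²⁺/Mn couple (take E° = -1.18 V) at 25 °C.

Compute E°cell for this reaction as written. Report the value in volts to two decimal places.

The Mn²⁺/Mn couple has the higher reduction potential, so it is the cathode; Ca²⁺/Ca is oxidised at the anode.
E°cell = E°(cathode) − E°(anode) = (-1.18) − (-2.90) = +1.72 V.

+1.72 V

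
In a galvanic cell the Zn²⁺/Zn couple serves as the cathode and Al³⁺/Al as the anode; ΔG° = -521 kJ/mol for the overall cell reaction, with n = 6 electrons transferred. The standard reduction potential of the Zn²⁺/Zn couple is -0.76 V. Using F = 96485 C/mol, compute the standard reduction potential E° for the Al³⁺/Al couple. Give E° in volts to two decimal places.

-1.66 V

E°cell = −ΔG°/(nF) = −(-521×10³)/((6)(96485)) = +0.900 V.
Since Zn²⁺/Zn is the cathode and Al³⁺/Al the anode, E°cell = E°(Zn²⁺/Zn) − E°(Al³⁺/Al).
So E°(Al³⁺/Al) = E°(Zn²⁺/Zn) − E°cell = (-0.76) − (+0.900) = -1.66 V.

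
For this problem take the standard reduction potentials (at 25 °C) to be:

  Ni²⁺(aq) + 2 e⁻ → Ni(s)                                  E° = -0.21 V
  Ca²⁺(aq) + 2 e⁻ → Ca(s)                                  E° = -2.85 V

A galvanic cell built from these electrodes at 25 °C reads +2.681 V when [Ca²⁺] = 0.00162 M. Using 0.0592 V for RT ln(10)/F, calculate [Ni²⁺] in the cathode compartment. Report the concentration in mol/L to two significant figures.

0.039 M

Ni²⁺/Ni is the cathode, Ca²⁺/Ca the anode: E°cell = +2.64 V, n = 2.
Overall reaction: Ni²⁺(aq) + Ca(s) → Ni(s) + Ca²⁺(aq); Q = [Ca²⁺]^1/[Ni²⁺]^1.
From E = E° − (0.0592/n) log Q: log Q = (E° − E)·n/0.0592 = (+2.64 − (+2.681))·2/0.0592 = -1.3851.
So 1·log[Ni²⁺] = 1·log(0.00162) − log Q = -2.7905 − (-1.3851) = -1.4054; [Ni²⁺] = 10^(-1.4054) ≈ 0.039 M.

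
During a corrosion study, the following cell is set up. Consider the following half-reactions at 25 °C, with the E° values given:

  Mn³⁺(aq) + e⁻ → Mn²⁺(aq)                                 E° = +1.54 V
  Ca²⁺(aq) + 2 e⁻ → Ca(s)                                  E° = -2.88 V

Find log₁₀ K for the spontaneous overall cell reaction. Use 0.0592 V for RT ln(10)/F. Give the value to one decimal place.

149.3

Cathode: Mn³⁺/Mn²⁺; anode: Ca²⁺/Ca. E°cell = +4.42 V, n = 2.
log K = nE°cell / 0.0592 = (2)(+4.42) / 0.0592 = 149.3.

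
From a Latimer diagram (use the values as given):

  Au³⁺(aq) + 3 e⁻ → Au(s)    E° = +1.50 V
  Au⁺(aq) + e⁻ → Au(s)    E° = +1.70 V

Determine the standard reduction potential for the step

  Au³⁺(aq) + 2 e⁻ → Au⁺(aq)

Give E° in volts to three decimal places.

+1.400 V

Sequential free energies add, so n₃E°₃ = n₁E°₁ + n₂E°₂.
With n₃ = 3, and the known step contributing 1×(+1.70) V, the unknown satisfies 2·E° = 3×(+1.50) − 1×(+1.70) = +2.800.
E° = +2.800 / 2 = +1.400 V.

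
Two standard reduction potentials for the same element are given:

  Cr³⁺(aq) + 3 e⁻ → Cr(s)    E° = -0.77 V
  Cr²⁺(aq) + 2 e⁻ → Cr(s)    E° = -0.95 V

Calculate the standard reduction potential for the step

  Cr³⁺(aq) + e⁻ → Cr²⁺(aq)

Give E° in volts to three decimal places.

-0.410 V

Sequential free energies add, so n₃E°₃ = n₁E°₁ + n₂E°₂.
With n₃ = 3, and the known step contributing 2×(-0.95) V, the unknown satisfies 1·E° = 3×(-0.77) − 2×(-0.95) = -0.410.
E° = -0.410 / 1 = -0.410 V.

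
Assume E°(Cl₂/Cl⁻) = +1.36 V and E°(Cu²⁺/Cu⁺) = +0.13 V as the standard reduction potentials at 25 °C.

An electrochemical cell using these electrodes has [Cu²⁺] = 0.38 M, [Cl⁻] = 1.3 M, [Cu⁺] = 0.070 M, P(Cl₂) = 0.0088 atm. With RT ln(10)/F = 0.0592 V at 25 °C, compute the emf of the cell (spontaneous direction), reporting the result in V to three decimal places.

+1.119 V

Cl₂/Cl⁻ is the cathode (higher E°), Cu²⁺/Cu⁺ the anode: E°cell = +1.36 − (+0.13) = +1.23 V, n = 2.
Overall: Cl₂(g) + 2 Cu⁺(aq) → 2 Cl⁻(aq) + 2 Cu²⁺(aq)
Q = [Cl⁻]^2·[Cu²⁺]^2 / (P(Cl₂)·[Cu⁺]^2); log Q = 3.753.
E = E° − (0.0592/n) log Q = +1.23 − (0.0592/2)(3.753) = +1.119 V.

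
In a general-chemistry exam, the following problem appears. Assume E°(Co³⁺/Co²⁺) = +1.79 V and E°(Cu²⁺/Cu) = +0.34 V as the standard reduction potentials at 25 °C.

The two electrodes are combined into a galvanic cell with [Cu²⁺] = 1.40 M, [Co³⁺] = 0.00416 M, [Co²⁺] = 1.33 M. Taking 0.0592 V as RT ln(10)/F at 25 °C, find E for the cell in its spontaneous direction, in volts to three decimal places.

+1.297 V

Co³⁺/Co²⁺ is the cathode (higher E°), Cu²⁺/Cu the anode: E°cell = +1.79 − (+0.34) = +1.45 V, n = 2.
Overall: 2 Co³⁺(aq) + Cu(s) → 2 Co²⁺(aq) + Cu²⁺(aq)
Q = [Co²⁺]^2·[Cu²⁺] / ([Co³⁺]^2); log Q = 5.156.
E = E° − (0.0592/n) log Q = +1.45 − (0.0592/2)(5.156) = +1.297 V.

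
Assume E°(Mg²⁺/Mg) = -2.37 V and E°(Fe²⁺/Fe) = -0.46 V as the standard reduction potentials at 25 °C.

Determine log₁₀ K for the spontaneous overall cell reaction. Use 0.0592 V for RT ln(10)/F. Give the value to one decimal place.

Cathode: Fe²⁺/Fe; anode: Mg²⁺/Mg. E°cell = +1.91 V, n = 2.
log K = nE°cell / 0.0592 = (2)(+1.91) / 0.0592 = 64.5.

64.5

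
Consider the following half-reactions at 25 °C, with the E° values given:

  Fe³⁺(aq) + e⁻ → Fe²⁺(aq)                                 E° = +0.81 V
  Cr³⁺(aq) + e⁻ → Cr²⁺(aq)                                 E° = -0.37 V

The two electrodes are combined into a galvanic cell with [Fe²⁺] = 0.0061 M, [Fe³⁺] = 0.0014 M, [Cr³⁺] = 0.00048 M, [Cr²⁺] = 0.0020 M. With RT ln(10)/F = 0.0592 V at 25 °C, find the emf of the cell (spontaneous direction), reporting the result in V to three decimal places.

Fe³⁺/Fe²⁺ is the cathode (higher E°), Cr³⁺/Cr²⁺ the anode: E°cell = +0.81 − (-0.37) = +1.18 V, n = 1.
Overall: Fe³⁺(aq) + Cr²⁺(aq) → Fe²⁺(aq) + Cr³⁺(aq)
Q = [Fe²⁺]·[Cr³⁺] / ([Fe³⁺]·[Cr²⁺]); log Q = 0.019.
E = E° − (0.0592/n) log Q = +1.18 − (0.0592/1)(0.019) = +1.179 V.

+1.179 V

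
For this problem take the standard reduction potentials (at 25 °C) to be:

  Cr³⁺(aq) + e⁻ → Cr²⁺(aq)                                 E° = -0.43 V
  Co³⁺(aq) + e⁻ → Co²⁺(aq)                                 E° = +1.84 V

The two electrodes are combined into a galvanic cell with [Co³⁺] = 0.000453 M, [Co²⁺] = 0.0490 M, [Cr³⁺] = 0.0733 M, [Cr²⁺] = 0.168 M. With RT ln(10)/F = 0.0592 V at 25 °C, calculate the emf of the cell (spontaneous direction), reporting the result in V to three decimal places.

Co³⁺/Co²⁺ is the cathode (higher E°), Cr³⁺/Cr²⁺ the anode: E°cell = +1.84 − (-0.43) = +2.27 V, n = 1.
Overall: Co³⁺(aq) + Cr²⁺(aq) → Co²⁺(aq) + Cr³⁺(aq)
Q = [Co²⁺]·[Cr³⁺] / ([Co³⁺]·[Cr²⁺]); log Q = 1.674.
E = E° − (0.0592/n) log Q = +2.27 − (0.0592/1)(1.674) = +2.171 V.

+2.171 V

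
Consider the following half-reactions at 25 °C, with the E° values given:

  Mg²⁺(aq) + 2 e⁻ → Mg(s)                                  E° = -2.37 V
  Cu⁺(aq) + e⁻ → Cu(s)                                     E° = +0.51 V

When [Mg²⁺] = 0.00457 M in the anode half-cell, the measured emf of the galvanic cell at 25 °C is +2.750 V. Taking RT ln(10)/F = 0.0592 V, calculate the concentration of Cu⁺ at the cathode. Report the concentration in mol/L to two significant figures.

Cu⁺/Cu is the cathode, Mg²⁺/Mg the anode: E°cell = +2.88 V, n = 2.
Overall reaction: 2 Cu⁺(aq) + Mg(s) → 2 Cu(s) + Mg²⁺(aq); Q = [Mg²⁺]^1/[Cu⁺]^2.
From E = E° − (0.0592/n) log Q: log Q = (E° − E)·n/0.0592 = (+2.88 − (+2.750))·2/0.0592 = 4.3919.
So 2·log[Cu⁺] = 1·log(0.00457) − log Q = -2.3401 − (4.3919) = -6.7320; log[Cu⁺] = -6.7320 / 2 = -3.3660; [Cu⁺] = 10^(-3.3660) ≈ 0.00043 M.

0.00043 M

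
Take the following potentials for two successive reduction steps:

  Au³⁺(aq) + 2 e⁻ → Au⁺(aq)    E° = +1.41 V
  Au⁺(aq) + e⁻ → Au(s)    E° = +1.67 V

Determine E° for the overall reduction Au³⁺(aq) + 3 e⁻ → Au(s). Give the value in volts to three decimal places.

+1.497 V

Standard free energies of sequential steps add: ΔG°₃ = ΔG°₁ + ΔG°₂, so n₃E°₃ = n₁E°₁ + n₂E°₂.
E°₃ = (2×+1.41 + 1×+1.67) / 3 = (+4.490) / 3 = +1.497 V.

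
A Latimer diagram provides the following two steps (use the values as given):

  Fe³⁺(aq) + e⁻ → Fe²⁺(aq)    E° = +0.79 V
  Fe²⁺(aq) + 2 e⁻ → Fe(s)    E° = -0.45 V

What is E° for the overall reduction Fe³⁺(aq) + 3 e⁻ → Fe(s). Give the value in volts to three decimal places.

-0.037 V

Since ΔG° = −nFE° is additive over sequential reductions, n₃E°₃ = n₁E°₁ + n₂E°₂.
E°₃ = (1×+0.79 + 2×-0.45) / 3 = (-0.110) / 3 = -0.037 V.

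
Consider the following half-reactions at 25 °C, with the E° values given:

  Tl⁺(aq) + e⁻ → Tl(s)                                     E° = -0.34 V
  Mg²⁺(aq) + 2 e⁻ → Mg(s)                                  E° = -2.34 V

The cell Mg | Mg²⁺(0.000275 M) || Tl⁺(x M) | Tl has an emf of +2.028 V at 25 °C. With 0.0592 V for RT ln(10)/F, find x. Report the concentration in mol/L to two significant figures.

Tl⁺/Tl is the cathode, Mg²⁺/Mg the anode: E°cell = +2.00 V, n = 2.
Overall reaction: 2 Tl⁺(aq) + Mg(s) → 2 Tl(s) + Mg²⁺(aq); Q = [Mg²⁺]^1/[Tl⁺]^2.
From E = E° − (0.0592/n) log Q: log Q = (E° − E)·n/0.0592 = (+2.00 − (+2.028))·2/0.0592 = -0.9459.
So 2·log[Tl⁺] = 1·log(0.000275) − log Q = -3.5607 − (-0.9459) = -2.6148; log[Tl⁺] = -2.6148 / 2 = -1.3074; [Tl⁺] = 10^(-1.3074) ≈ 0.049 M.

0.049 M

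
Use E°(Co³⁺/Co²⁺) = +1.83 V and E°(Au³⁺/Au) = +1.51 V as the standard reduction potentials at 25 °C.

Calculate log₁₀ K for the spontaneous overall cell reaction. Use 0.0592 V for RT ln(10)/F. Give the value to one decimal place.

Cathode: Co³⁺/Co²⁺; anode: Au³⁺/Au. E°cell = +0.32 V, n = 3.
log K = nE°cell / 0.0592 = (3)(+0.32) / 0.0592 = 16.2.

16.2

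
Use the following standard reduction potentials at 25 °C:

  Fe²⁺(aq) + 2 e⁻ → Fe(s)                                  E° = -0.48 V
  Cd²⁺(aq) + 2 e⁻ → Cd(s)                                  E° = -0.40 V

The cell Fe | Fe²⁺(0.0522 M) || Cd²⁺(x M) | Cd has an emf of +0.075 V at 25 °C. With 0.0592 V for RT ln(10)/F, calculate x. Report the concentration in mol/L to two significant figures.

0.035 M

Cd²⁺/Cd is the cathode, Fe²⁺/Fe the anode: E°cell = +0.08 V, n = 2.
Overall reaction: Cd²⁺(aq) + Fe(s) → Cd(s) + Fe²⁺(aq); Q = [Fe²⁺]^1/[Cd²⁺]^1.
From E = E° − (0.0592/n) log Q: log Q = (E° − E)·n/0.0592 = (+0.08 − (+0.075))·2/0.0592 = 0.1689.
So 1·log[Cd²⁺] = 1·log(0.0522) − log Q = -1.2823 − (0.1689) = -1.4512; [Cd²⁺] = 10^(-1.4512) ≈ 0.035 M.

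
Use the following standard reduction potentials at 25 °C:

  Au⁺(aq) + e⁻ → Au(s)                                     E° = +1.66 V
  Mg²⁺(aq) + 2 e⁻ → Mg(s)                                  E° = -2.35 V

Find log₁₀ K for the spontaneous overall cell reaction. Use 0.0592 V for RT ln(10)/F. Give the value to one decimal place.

135.5

Cathode: Au⁺/Au; anode: Mg²⁺/Mg. E°cell = +4.01 V, n = 2.
log K = nE°cell / 0.0592 = (2)(+4.01) / 0.0592 = 135.5.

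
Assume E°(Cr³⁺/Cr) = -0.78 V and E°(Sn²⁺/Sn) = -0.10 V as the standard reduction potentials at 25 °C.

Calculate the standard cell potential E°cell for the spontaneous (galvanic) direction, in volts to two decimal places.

+0.68 V

The Sn²⁺/Sn couple has the higher reduction potential, so it is the cathode; Cr³⁺/Cr is oxidised at the anode.
E°cell = E°(cathode) − E°(anode) = (-0.10) − (-0.78) = +0.68 V.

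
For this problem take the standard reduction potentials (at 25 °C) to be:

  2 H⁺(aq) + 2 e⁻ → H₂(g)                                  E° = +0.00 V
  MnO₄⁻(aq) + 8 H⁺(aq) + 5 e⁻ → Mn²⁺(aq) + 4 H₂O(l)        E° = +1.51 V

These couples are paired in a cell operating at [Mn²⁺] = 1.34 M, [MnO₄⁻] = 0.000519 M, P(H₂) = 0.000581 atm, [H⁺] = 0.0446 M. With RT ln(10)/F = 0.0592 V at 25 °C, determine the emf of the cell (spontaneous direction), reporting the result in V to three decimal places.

MnO₄⁻/Mn²⁺ is the cathode (higher E°), H⁺/H₂ the anode: E°cell = +1.51 − (+0.00) = +1.51 V, n = 10.
Overall: 2 MnO₄⁻(aq) + 6 H⁺(aq) + 5 H₂(g) → 2 Mn²⁺(aq) + 8 H₂O(l)
Q = [Mn²⁺]^2 / ([MnO₄⁻]^2·[H⁺]^6·P(H₂)^5); log Q = 31.107.
E = E° − (0.0592/n) log Q = +1.51 − (0.0592/10)(31.107) = +1.326 V.

+1.326 V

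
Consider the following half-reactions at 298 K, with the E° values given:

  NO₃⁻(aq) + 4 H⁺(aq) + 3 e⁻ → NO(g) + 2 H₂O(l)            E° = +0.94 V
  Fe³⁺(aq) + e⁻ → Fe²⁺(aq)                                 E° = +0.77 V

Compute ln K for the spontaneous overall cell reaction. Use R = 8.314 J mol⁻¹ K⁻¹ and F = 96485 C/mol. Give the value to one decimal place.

19.9

Cathode: NO₃⁻/NO; anode: Fe³⁺/Fe²⁺. E°cell = (+0.94) − (+0.77) = +0.17 V, with n = 3.
ΔG° = −nFE° = −RT ln K, so ln K = nFE°/(RT) = (3)(96485)(+0.17) / ((8.314)(298)) = 19.861.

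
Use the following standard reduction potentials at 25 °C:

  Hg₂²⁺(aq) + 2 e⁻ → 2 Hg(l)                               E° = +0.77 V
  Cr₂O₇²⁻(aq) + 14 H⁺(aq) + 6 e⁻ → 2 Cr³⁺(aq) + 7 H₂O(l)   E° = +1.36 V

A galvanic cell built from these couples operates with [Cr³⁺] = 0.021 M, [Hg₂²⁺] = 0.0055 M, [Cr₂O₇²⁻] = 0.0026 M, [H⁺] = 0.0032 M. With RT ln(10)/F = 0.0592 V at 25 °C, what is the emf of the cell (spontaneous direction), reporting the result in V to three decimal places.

+0.320 V

Cr₂O₇²⁻/Cr³⁺ is the cathode (higher E°), Hg₂²⁺/Hg the anode: E°cell = +1.36 − (+0.77) = +0.59 V, n = 6.
Overall: Cr₂O₇²⁻(aq) + 14 H⁺(aq) + 6 Hg(l) → 2 Cr³⁺(aq) + 7 H₂O(l) + 3 Hg₂²⁺(aq)
Q = [Cr³⁺]^2·[Hg₂²⁺]^3 / ([Cr₂O₇²⁻]·[H⁺]^14); log Q = 27.378.
E = E° − (0.0592/n) log Q = +0.59 − (0.0592/6)(27.378) = +0.320 V.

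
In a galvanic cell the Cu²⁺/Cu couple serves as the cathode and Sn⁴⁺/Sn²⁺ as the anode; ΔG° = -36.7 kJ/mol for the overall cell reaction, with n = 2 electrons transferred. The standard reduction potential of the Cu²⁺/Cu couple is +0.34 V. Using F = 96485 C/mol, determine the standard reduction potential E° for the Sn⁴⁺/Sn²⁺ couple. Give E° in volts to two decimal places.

E°cell = −ΔG°/(nF) = −(-36.7×10³)/((2)(96485)) = +0.190 V.
Since Cu²⁺/Cu is the cathode and Sn⁴⁺/Sn²⁺ the anode, E°cell = E°(Cu²⁺/Cu) − E°(Sn⁴⁺/Sn²⁺).
So E°(Sn⁴⁺/Sn²⁺) = E°(Cu²⁺/Cu) − E°cell = (+0.34) − (+0.190) = +0.15 V.

+0.15 V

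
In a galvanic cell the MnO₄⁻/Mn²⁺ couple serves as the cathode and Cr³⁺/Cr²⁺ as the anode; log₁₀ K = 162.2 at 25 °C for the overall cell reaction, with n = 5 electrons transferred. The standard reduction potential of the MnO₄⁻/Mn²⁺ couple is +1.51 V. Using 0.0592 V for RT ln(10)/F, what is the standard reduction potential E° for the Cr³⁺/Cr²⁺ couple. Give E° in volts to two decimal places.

-0.41 V

E°cell = (0.0592/n)·log K = (0.0592/5)(162.2) = +1.920 V.
Since MnO₄⁻/Mn²⁺ is the cathode and Cr³⁺/Cr²⁺ the anode, E°cell = E°(MnO₄⁻/Mn²⁺) − E°(Cr³⁺/Cr²⁺).
So E°(Cr³⁺/Cr²⁺) = E°(MnO₄⁻/Mn²⁺) − E°cell = (+1.51) − (+1.920) = -0.41 V.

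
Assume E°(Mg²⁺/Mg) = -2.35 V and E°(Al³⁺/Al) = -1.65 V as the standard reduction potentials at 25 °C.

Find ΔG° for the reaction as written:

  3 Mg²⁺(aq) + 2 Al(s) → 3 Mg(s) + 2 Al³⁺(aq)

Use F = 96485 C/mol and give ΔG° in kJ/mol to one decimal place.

As written, Mg²⁺/Mg is reduced (cathode) and Al³⁺/Al is oxidised (anode), so E°cell = (-2.35) − (-1.65) = -0.70 V.
Balancing electrons gives n = 6.
ΔG° = −nFE° = −(6)(96485)(-0.70) = 405,237 J = +405.2 kJ/mol.

+405.2 kJ/mol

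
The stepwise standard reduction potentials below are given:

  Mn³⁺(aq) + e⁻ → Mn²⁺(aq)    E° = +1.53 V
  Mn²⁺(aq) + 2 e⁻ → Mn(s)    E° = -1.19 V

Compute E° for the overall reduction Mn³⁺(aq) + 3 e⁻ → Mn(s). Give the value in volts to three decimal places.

Since ΔG° = −nFE° is additive over sequential reductions, n₃E°₃ = n₁E°₁ + n₂E°₂.
E°₃ = (1×+1.53 + 2×-1.19) / 3 = (-0.850) / 3 = -0.283 V.
Simply averaging or adding the two E° values would be wrong; the electron-weighted sum is required.

-0.283 V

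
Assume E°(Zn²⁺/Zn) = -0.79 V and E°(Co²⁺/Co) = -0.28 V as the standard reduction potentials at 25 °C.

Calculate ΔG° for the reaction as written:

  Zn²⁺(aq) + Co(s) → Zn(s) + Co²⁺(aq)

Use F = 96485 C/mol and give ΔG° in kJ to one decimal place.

As written, Zn²⁺/Zn is reduced (cathode) and Co²⁺/Co is oxidised (anode), so E°cell = (-0.79) − (-0.28) = -0.51 V.
Balancing electrons gives n = 2.
ΔG° = −nFE° = −(2)(96485)(-0.51) = 98,415 J = +98.4 kJ.

+98.4 kJ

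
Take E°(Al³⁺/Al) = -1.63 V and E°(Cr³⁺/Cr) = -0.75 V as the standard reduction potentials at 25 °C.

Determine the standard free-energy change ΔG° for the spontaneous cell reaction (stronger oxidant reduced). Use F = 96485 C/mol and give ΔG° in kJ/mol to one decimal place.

-254.7 kJ/mol

Cr³⁺/Cr (E° = -0.75 V) is the cathode; Al³⁺/Al (E° = -1.63 V) is the anode, so E°cell = +0.88 V.
Balancing electrons gives n = 3 (lcm of 3 and 3).
ΔG° = −nFE° = −(3)(96485)(+0.88) = -254,720 J = -254.7 kJ/mol.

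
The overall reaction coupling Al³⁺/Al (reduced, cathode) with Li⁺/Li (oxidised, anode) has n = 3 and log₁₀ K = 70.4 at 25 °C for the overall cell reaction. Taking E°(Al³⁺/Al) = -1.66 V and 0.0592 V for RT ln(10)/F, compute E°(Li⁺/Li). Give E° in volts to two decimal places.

E°cell = (0.0592/n)·log K = (0.0592/3)(70.4) = +1.389 V.
Since Al³⁺/Al is the cathode and Li⁺/Li the anode, E°cell = E°(Al³⁺/Al) − E°(Li⁺/Li).
So E°(Li⁺/Li) = E°(Al³⁺/Al) − E°cell = (-1.66) − (+1.389) = -3.05 V.

-3.05 V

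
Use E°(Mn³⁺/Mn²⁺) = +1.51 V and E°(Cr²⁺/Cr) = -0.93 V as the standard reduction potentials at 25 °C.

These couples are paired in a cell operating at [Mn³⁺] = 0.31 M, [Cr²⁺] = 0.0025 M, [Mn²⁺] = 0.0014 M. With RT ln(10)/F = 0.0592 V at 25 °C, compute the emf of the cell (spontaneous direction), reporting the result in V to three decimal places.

Mn³⁺/Mn²⁺ is the cathode (higher E°), Cr²⁺/Cr the anode: E°cell = +1.51 − (-0.93) = +2.44 V, n = 2.
Overall: 2 Mn³⁺(aq) + Cr(s) → 2 Mn²⁺(aq) + Cr²⁺(aq)
Q = [Mn²⁺]^2·[Cr²⁺] / ([Mn³⁺]^2); log Q = -7.293.
E = E° − (0.0592/n) log Q = +2.44 − (0.0592/2)(-7.293) = +2.656 V.

+2.656 V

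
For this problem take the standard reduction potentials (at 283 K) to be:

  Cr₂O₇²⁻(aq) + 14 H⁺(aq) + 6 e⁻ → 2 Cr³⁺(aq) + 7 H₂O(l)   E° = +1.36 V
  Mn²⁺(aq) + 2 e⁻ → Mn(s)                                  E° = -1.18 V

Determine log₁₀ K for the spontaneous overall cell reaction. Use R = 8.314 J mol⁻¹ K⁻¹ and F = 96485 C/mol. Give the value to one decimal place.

271.4

Cathode: Cr₂O₇²⁻/Cr³⁺; anode: Mn²⁺/Mn. E°cell = (+1.36) − (-1.18) = +2.54 V, with n = 6.
ΔG° = −nFE° = −RT ln K, so ln K = nFE°/(RT) = (6)(96485)(+2.54) / ((8.314)(283)) = 624.954.
log₁₀ K = 624.954 / ln 10 = 271.4.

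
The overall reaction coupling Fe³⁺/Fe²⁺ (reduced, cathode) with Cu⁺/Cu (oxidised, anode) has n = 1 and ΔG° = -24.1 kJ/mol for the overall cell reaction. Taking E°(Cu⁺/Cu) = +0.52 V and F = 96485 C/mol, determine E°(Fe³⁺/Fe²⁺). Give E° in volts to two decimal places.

+0.77 V

E°cell = −ΔG°/(nF) = −(-24.1×10³)/((1)(96485)) = +0.250 V.
Since Fe³⁺/Fe²⁺ is the cathode and Cu⁺/Cu the anode, E°cell = E°(Fe³⁺/Fe²⁺) − E°(Cu⁺/Cu).
So E°(Fe³⁺/Fe²⁺) = E°cell + E°(Cu⁺/Cu) = +0.250 + (+0.52) = +0.77 V.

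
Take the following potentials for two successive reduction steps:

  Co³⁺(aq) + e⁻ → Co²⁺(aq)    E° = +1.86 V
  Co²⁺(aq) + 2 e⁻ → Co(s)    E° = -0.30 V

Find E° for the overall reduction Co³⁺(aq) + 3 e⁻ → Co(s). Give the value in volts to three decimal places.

+0.420 V

Standard free energies of sequential steps add: ΔG°₃ = ΔG°₁ + ΔG°₂, so n₃E°₃ = n₁E°₁ + n₂E°₂.
E°₃ = (1×+1.86 + 2×-0.30) / 3 = (+1.260) / 3 = +0.420 V.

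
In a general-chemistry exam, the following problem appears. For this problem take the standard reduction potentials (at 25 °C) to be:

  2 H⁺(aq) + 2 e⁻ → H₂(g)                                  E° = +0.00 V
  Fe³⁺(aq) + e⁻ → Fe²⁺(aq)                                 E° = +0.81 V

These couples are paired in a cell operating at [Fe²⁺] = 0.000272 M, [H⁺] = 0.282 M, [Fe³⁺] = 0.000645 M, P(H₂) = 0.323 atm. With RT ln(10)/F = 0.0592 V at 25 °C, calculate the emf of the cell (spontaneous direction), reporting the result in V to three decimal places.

Fe³⁺/Fe²⁺ is the cathode (higher E°), H⁺/H₂ the anode: E°cell = +0.81 − (+0.00) = +0.81 V, n = 2.
Overall: 2 Fe³⁺(aq) + H₂(g) → 2 Fe²⁺(aq) + 2 H⁺(aq)
Q = [Fe²⁺]^2·[H⁺]^2 / ([Fe³⁺]^2·P(H₂)); log Q = -1.359.
E = E° − (0.0592/n) log Q = +0.81 − (0.0592/2)(-1.359) = +0.850 V.

+0.850 V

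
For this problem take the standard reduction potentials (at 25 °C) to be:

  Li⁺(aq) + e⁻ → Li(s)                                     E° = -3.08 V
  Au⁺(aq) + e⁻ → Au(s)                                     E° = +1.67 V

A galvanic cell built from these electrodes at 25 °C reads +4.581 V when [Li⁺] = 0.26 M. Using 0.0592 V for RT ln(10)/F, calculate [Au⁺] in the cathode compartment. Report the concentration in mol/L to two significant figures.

Au⁺/Au is the cathode, Li⁺/Li the anode: E°cell = +4.75 V, n = 1.
Overall reaction: Au⁺(aq) + Li(s) → Au(s) + Li⁺(aq); Q = [Li⁺]^1/[Au⁺]^1.
From E = E° − (0.0592/n) log Q: log Q = (E° − E)·n/0.0592 = (+4.75 − (+4.581))·1/0.0592 = 2.8547.
So 1·log[Au⁺] = 1·log(0.26) − log Q = -0.5850 − (2.8547) = -3.4397; [Au⁺] = 10^(-3.4397) ≈ 0.00036 M.

0.00036 M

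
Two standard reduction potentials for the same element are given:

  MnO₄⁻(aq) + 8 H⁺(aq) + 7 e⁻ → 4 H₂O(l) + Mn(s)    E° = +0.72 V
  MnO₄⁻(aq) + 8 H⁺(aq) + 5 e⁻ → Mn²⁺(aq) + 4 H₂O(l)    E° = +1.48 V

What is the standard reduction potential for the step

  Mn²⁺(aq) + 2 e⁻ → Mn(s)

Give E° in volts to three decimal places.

-1.180 V

Sequential free energies add, so n₃E°₃ = n₁E°₁ + n₂E°₂.
With n₃ = 7, and the known step contributing 5×(+1.48) V, the unknown satisfies 2·E° = 7×(+0.72) − 5×(+1.48) = -2.360.
E° = -2.360 / 2 = -1.180 V.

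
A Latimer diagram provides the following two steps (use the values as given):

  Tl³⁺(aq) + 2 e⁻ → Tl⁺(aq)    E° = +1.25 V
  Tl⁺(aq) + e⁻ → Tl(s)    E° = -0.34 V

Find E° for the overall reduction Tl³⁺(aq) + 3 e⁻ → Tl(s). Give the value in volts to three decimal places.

+0.720 V

Standard free energies of sequential steps add: ΔG°₃ = ΔG°₁ + ΔG°₂, so n₃E°₃ = n₁E°₁ + n₂E°₂.
E°₃ = (2×+1.25 + 1×-0.34) / 3 = (+2.160) / 3 = +0.720 V.
E° values themselves are not directly additive — weighting by electron count is essential.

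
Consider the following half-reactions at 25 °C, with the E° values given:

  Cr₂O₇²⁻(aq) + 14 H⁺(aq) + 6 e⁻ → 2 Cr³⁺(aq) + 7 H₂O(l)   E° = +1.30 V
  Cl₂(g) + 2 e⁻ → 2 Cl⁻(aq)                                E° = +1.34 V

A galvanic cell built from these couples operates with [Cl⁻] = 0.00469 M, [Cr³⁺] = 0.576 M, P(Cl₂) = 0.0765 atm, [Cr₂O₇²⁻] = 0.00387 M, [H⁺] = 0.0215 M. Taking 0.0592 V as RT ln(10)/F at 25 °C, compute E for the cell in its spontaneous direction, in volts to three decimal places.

Cl₂/Cl⁻ is the cathode (higher E°), Cr₂O₇²⁻/Cr³⁺ the anode: E°cell = +1.34 − (+1.30) = +0.04 V, n = 6.
Overall: 3 Cl₂(g) + 2 Cr³⁺(aq) + 7 H₂O(l) → 6 Cl⁻(aq) + Cr₂O₇²⁻(aq) + 14 H⁺(aq)
Q = [Cl⁻]^6·[Cr₂O₇²⁻]·[H⁺]^14 / (P(Cl₂)^3·[Cr³⁺]^2); log Q = -35.903.
E = E° − (0.0592/n) log Q = +0.04 − (0.0592/6)(-35.903) = +0.394 V.

+0.394 V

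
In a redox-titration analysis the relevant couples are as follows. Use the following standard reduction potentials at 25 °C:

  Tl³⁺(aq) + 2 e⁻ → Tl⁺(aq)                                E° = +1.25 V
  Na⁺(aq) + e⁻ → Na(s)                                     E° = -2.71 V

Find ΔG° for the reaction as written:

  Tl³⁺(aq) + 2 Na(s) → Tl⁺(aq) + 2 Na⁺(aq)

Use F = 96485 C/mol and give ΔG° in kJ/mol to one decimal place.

-764.2 kJ/mol

As written, Tl³⁺/Tl⁺ is reduced (cathode) and Na⁺/Na is oxidised (anode), so E°cell = (+1.25) − (-2.71) = +3.96 V.
Balancing electrons gives n = 2.
ΔG° = −nFE° = −(2)(96485)(+3.96) = -764,161 J = -764.2 kJ/mol.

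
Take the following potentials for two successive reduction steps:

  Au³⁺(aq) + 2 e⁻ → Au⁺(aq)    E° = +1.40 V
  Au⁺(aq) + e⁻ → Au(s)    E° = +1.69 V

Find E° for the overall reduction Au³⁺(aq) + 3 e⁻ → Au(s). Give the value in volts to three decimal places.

Adding the free-energy changes (−nFE°) of the two steps gives −n₃FE°₃ = −n₁FE°₁ − n₂FE°₂.
E°₃ = (2×+1.40 + 1×+1.69) / 3 = (+4.490) / 3 = +1.497 V.
Simply averaging or adding the two E° values would be wrong; the electron-weighted sum is required.

+1.497 V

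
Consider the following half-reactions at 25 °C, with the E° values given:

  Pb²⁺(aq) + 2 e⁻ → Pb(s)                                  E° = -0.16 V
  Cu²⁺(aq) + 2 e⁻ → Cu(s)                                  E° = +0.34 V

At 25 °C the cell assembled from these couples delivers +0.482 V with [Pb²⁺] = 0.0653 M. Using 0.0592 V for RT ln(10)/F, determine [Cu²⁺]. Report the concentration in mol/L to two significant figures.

Cu²⁺/Cu is the cathode, Pb²⁺/Pb the anode: E°cell = +0.50 V, n = 2.
Overall reaction: Cu²⁺(aq) + Pb(s) → Cu(s) + Pb²⁺(aq); Q = [Pb²⁺]^1/[Cu²⁺]^1.
From E = E° − (0.0592/n) log Q: log Q = (E° − E)·n/0.0592 = (+0.50 − (+0.482))·2/0.0592 = 0.6081.
So 1·log[Cu²⁺] = 1·log(0.0653) − log Q = -1.1851 − (0.6081) = -1.7932; [Cu²⁺] = 10^(-1.7932) ≈ 0.016 M.

0.016 M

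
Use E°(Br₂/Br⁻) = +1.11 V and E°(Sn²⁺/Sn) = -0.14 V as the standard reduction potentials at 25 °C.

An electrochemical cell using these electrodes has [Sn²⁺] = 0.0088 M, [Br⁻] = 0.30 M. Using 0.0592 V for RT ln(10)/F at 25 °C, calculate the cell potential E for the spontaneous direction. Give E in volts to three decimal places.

Br₂/Br⁻ is the cathode (higher E°), Sn²⁺/Sn the anode: E°cell = +1.11 − (-0.14) = +1.25 V, n = 2.
Overall: Br₂(l) + Sn(s) → 2 Br⁻(aq) + Sn²⁺(aq)
Q = [Br⁻]^2·[Sn²⁺]; log Q = -3.101.
E = E° − (0.0592/n) log Q = +1.25 − (0.0592/2)(-3.101) = +1.342 V.

+1.342 V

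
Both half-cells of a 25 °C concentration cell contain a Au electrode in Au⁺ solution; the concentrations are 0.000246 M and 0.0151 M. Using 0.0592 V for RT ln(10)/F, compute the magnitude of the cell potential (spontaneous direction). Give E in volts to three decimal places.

For a concentration cell E°cell = 0. The 0.0151 M side is the cathode (reduction is favoured where [Au⁺] is higher).
With n = 1, E = −(0.0592/1) log([Au⁺]ₐₙ/[Au⁺]꜀ₐₜ) = −(0.0592/1) log(0.000246/0.0151) = −(0.0592/1)(-1.788) = +0.106 V.

+0.106 V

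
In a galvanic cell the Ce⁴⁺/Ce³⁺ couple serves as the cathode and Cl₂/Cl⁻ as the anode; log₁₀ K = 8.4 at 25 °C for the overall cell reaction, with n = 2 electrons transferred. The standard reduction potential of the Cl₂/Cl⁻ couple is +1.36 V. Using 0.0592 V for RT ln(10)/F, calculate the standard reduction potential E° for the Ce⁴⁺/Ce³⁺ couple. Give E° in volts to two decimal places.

+1.61 V

E°cell = (0.0592/n)·log K = (0.0592/2)(8.4) = +0.249 V.
Since Ce⁴⁺/Ce³⁺ is the cathode and Cl₂/Cl⁻ the anode, E°cell = E°(Ce⁴⁺/Ce³⁺) − E°(Cl₂/Cl⁻).
So E°(Ce⁴⁺/Ce³⁺) = E°cell + E°(Cl₂/Cl⁻) = +0.249 + (+1.36) = +1.61 V.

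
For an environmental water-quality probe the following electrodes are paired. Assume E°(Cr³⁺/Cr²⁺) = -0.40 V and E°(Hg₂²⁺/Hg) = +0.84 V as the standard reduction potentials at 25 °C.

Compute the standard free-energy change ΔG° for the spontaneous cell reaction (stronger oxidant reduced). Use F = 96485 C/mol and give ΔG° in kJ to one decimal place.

-239.3 kJ

Hg₂²⁺/Hg (E° = +0.84 V) is the cathode; Cr³⁺/Cr²⁺ (E° = -0.40 V) is the anode, so E°cell = +1.24 V.
Balancing electrons gives n = 2 (lcm of 2 and 1).
ΔG° = −nFE° = −(2)(96485)(+1.24) = -239,283 J = -239.3 kJ.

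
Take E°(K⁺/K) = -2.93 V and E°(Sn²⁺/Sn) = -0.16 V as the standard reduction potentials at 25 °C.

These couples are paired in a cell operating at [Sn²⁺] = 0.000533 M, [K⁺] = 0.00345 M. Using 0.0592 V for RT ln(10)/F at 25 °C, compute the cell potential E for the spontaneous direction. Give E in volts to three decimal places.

+2.819 V

Sn²⁺/Sn is the cathode (higher E°), K⁺/K the anode: E°cell = -0.16 − (-2.93) = +2.77 V, n = 2.
Overall: Sn²⁺(aq) + 2 K(s) → Sn(s) + 2 K⁺(aq)
Q = [K⁺]^2 / ([Sn²⁺]); log Q = -1.651.
E = E° − (0.0592/n) log Q = +2.77 − (0.0592/2)(-1.651) = +2.819 V.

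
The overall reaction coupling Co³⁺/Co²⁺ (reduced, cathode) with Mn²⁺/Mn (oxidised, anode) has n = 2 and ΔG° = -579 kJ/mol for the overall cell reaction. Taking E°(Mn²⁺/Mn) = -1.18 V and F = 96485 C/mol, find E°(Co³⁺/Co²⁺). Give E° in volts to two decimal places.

+1.82 V

E°cell = −ΔG°/(nF) = −(-579×10³)/((2)(96485)) = +3.000 V.
Since Co³⁺/Co²⁺ is the cathode and Mn²⁺/Mn the anode, E°cell = E°(Co³⁺/Co²⁺) − E°(Mn²⁺/Mn).
So E°(Co³⁺/Co²⁺) = E°cell + E°(Mn²⁺/Mn) = +3.000 + (-1.18) = +1.82 V.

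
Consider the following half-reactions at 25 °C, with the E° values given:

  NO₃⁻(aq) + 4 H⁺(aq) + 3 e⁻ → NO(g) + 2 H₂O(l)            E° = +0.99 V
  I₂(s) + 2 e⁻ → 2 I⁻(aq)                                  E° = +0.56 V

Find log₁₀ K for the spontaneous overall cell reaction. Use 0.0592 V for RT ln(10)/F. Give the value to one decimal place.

Cathode: NO₃⁻/NO; anode: I₂/I⁻. E°cell = +0.43 V, n = 6.
log K = nE°cell / 0.0592 = (6)(+0.43) / 0.0592 = 43.6.

43.6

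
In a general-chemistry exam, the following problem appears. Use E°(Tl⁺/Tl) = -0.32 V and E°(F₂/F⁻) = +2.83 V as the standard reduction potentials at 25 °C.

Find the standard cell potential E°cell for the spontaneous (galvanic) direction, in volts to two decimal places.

+3.15 V

The F₂/F⁻ couple has the higher reduction potential, so it is the cathode; Tl⁺/Tl is oxidised at the anode.
E°cell = E°(cathode) − E°(anode) = (+2.83) − (-0.32) = +3.15 V.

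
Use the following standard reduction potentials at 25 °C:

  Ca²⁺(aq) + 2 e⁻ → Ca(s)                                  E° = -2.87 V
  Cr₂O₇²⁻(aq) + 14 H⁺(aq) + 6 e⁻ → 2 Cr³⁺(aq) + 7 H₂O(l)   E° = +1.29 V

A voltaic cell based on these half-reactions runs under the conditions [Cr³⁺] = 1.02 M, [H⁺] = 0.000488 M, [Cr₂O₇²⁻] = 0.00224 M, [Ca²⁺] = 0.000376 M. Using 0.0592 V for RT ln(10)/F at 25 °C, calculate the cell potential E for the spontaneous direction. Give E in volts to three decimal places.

Cr₂O₇²⁻/Cr³⁺ is the cathode (higher E°), Ca²⁺/Ca the anode: E°cell = +1.29 − (-2.87) = +4.16 V, n = 6.
Overall: Cr₂O₇²⁻(aq) + 14 H⁺(aq) + 3 Ca(s) → 2 Cr³⁺(aq) + 7 H₂O(l) + 3 Ca²⁺(aq)
Q = [Cr³⁺]^2·[Ca²⁺]^3 / ([Cr₂O₇²⁻]·[H⁺]^14); log Q = 38.755.
E = E° − (0.0592/n) log Q = +4.16 − (0.0592/6)(38.755) = +3.778 V.

+3.778 V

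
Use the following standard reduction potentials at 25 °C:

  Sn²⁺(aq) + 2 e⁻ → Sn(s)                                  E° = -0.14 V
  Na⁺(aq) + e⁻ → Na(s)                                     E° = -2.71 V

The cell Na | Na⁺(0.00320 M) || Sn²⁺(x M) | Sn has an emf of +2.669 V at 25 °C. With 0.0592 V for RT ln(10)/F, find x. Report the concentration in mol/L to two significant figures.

0.023 M

Sn²⁺/Sn is the cathode, Na⁺/Na the anode: E°cell = +2.57 V, n = 2.
Overall reaction: Sn²⁺(aq) + 2 Na(s) → Sn(s) + 2 Na⁺(aq); Q = [Na⁺]^2/[Sn²⁺]^1.
From E = E° − (0.0592/n) log Q: log Q = (E° − E)·n/0.0592 = (+2.57 − (+2.669))·2/0.0592 = -3.3446.
So 1·log[Sn²⁺] = 2·log(0.0032) − log Q = -4.9897 − (-3.3446) = -1.6451; [Sn²⁺] = 10^(-1.6451) ≈ 0.023 M.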